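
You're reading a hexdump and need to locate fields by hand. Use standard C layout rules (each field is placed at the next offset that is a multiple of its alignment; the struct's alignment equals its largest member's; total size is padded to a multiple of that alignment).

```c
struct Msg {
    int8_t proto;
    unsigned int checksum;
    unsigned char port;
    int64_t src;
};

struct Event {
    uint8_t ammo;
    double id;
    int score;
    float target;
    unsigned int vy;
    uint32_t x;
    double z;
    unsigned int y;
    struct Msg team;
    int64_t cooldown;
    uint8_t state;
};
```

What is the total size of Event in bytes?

Msg: @0: proto [1B, align 1] → 1; +3 pad (align 4); @4: checksum [4B, align 4] → 8; @8: port [1B, align 1] → 9; +7 pad (align 8); @16: src [8B, align 8] → 24; size 24, align 8
@0: ammo [1B, align 1] → 1
+7 pad (align 8)
@8: id [8B, align 8] → 16
@16: score [4B, align 4] → 20
@20: target [4B, align 4] → 24
@24: vy [4B, align 4] → 28
@28: x [4B, align 4] → 32
@32: z [8B, align 8] → 40
@40: y [4B, align 4] → 44
+4 pad (align 8)
@48: team [24B, align 8] → 72
@72: cooldown [8B, align 8] → 80
@80: state [1B, align 1] → 81
+7 tail pad (align 8)
size 88, align 8

88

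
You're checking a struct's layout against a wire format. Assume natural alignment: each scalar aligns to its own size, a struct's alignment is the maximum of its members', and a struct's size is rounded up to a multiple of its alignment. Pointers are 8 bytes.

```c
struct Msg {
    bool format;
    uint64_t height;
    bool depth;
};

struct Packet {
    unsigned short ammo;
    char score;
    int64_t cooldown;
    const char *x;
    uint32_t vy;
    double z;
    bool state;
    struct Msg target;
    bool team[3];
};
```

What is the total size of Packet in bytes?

Msg: 0..1  format  (1B, 1-aligned); 1..8  -- padding (7B); 8..16  height  (8B, 8-aligned); 16..17  depth  (1B, 1-aligned); 17..24  -- tail padding (7B); sizeof = 24, alignof = 8
0..2  ammo  (2B, 2-aligned)
2..3  score  (1B, 1-aligned)
3..8  -- padding (5B)
8..16  cooldown  (8B, 8-aligned)
16..24  x  (8B, 8-aligned)
24..28  vy  (4B, 4-aligned)
28..32  -- padding (4B)
32..40  z  (8B, 8-aligned)
40..41  state  (1B, 1-aligned)
41..48  -- padding (7B)
48..72  target  (24B, 8-aligned)
72..75  team  (3B, 1-aligned)
75..80  -- tail padding (5B)
sizeof = 80, alignof = 8

80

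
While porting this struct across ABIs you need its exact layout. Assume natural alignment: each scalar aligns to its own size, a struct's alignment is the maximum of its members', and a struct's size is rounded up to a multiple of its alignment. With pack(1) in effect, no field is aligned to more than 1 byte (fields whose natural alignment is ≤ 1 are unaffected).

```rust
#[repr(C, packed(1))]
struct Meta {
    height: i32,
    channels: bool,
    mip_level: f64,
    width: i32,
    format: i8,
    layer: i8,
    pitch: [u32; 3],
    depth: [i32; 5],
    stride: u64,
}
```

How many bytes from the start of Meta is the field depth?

31

@0: height [4B, align 1] → 4
@4: channels [1B, align 1] → 5
@5: mip_level [8B, align 1] → 13
@13: width [4B, align 1] → 17
@17: format [1B, align 1] → 18
@18: layer [1B, align 1] → 19
@19: pitch [12B, align 1] → 31
@31: depth [20B, align 1] → 51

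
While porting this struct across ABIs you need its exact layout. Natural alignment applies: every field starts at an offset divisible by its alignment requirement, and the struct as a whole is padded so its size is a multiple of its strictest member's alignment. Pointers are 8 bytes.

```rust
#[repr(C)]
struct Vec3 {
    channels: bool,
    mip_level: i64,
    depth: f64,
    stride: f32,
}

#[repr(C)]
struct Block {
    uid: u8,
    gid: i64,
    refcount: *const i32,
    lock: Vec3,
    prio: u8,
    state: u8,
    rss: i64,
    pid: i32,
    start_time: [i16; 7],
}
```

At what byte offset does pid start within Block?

Vec3: @0: channels [1B, align 1] → 1; +7 pad (align 8); @8: mip_level [8B, align 8] → 16; @16: depth [8B, align 8] → 24; @24: stride [4B, align 4] → 28; +4 tail pad (align 8); size 32, align 8
@0: uid [1B, align 1] → 1
+7 pad (align 8)
@8: gid [8B, align 8] → 16
@16: refcount [8B, align 8] → 24
@24: lock [32B, align 8] → 56
@56: prio [1B, align 1] → 57
@57: state [1B, align 1] → 58
+6 pad (align 8)
@64: rss [8B, align 8] → 72
@72: pid [4B, align 4] → 76

72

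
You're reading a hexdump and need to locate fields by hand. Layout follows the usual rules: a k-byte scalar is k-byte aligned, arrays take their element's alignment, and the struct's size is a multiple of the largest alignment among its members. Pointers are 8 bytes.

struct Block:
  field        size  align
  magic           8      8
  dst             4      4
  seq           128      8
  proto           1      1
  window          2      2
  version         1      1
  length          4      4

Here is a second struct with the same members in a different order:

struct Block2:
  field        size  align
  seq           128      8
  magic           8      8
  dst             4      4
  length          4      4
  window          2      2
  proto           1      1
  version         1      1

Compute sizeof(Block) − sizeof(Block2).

8

@0: magic [8B, align 8] → 8
@8: dst [4B, align 4] → 12
+4 pad (align 8)
@16: seq [128B, align 8] → 144
@144: proto [1B, align 1] → 145
+1 pad (align 2)
@146: window [2B, align 2] → 148
@148: version [1B, align 1] → 149
+3 pad (align 4)
@152: length [4B, align 4] → 156
+4 tail pad (align 8)
size 160, align 8
— Block2 —
@0: seq [128B, align 8] → 128
@128: magic [8B, align 8] → 136
@136: dst [4B, align 4] → 140
@140: length [4B, align 4] → 144
@144: window [2B, align 2] → 146
@146: proto [1B, align 1] → 147
@147: version [1B, align 1] → 148
+4 tail pad (align 8)
size 152, align 8
160 − 152 = 8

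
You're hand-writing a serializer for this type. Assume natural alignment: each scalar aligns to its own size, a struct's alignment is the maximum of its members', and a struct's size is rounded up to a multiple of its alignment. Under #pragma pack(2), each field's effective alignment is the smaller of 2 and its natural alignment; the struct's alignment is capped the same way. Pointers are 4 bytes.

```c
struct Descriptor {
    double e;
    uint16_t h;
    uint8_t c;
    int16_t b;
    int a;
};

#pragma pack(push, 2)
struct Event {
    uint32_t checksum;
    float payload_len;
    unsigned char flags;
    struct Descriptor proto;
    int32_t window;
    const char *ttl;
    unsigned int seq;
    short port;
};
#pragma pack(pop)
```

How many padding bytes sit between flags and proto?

1

Descriptor: @0: e [8B, align 8] → 8; @8: h [2B, align 2] → 10; @10: c [1B, align 1] → 11; +1 pad (align 2); @12: b [2B, align 2] → 14; +2 pad (align 4); @16: a [4B, align 4] → 20; +4 tail pad (align 8); size 24, align 8
@0: checksum [4B, align 2] → 4
@4: payload_len [4B, align 2] → 8
@8: flags [1B, align 1] → 9
+1 pad (align 2)
@10: proto [24B, align 2] → 34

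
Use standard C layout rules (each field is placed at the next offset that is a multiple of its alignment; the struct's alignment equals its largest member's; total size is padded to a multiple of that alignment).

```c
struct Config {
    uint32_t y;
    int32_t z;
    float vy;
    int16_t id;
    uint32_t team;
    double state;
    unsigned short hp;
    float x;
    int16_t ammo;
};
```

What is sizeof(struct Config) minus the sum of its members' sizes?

y at 0 (size 4, align 4) → ends 4
z at 4 (size 4, align 4) → ends 8
vy at 8 (size 4, align 4) → ends 12
id at 12 (size 2, align 2) → ends 14
pad 2 to align 4 for team
team at 16 (size 4, align 4) → ends 20
pad 4 to align 8 for state
state at 24 (size 8, align 8) → ends 32
hp at 32 (size 2, align 2) → ends 34
pad 2 to align 4 for x
x at 36 (size 4, align 4) → ends 40
ammo at 40 (size 2, align 2) → ends 42
tail pad 6 to reach multiple of 8
total 48 bytes, alignment 8
data bytes 34, size 48 → padding 14

14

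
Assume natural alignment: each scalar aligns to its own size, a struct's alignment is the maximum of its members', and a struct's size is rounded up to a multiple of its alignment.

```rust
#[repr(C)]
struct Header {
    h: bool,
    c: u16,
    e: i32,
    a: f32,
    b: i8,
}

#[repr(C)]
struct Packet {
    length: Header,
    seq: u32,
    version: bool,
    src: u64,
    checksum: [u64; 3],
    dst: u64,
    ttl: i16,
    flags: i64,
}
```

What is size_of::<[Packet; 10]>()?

Header: @0: h [1B, align 1] → 1; +1 pad (align 2); @2: c [2B, align 2] → 4; @4: e [4B, align 4] → 8; @8: a [4B, align 4] → 12; @12: b [1B, align 1] → 13; +3 tail pad (align 4); size 16, align 4
@0: length [16B, align 4] → 16
@16: seq [4B, align 4] → 20
@20: version [1B, align 1] → 21
+3 pad (align 8)
@24: src [8B, align 8] → 32
@32: checksum [24B, align 8] → 56
@56: dst [8B, align 8] → 64
@64: ttl [2B, align 2] → 66
+6 pad (align 8)
@72: flags [8B, align 8] → 80
size 80, align 8
array of 10: 10 × 80 = 800

800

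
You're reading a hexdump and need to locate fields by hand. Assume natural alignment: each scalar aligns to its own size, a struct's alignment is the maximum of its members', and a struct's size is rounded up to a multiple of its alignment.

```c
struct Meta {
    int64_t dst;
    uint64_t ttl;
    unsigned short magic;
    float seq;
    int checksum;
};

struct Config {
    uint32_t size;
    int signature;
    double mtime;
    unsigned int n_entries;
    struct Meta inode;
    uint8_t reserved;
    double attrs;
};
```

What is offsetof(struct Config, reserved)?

56

Meta: dst at 0 (size 8, align 8) → ends 8; ttl at 8 (size 8, align 8) → ends 16; magic at 16 (size 2, align 2) → ends 18; pad 2 to align 4 for seq; seq at 20 (size 4, align 4) → ends 24; checksum at 24 (size 4, align 4) → ends 28; tail pad 4 to reach multiple of 8; total 32 bytes, alignment 8
size at 0 (size 4, align 4) → ends 4
signature at 4 (size 4, align 4) → ends 8
mtime at 8 (size 8, align 8) → ends 16
n_entries at 16 (size 4, align 4) → ends 20
pad 4 to align 8 for inode
inode at 24 (size 32, align 8) → ends 56
reserved at 56 (size 1, align 1) → ends 57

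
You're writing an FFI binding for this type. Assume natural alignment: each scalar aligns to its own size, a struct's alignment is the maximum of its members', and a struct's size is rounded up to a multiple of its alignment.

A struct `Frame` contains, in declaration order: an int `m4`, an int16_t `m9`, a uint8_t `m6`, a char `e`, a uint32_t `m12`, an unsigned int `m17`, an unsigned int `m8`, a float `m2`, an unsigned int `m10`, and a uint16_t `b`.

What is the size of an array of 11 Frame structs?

0..4  m4  (4B, 4-aligned)
4..6  m9  (2B, 2-aligned)
6..7  m6  (1B, 1-aligned)
7..8  e  (1B, 1-aligned)
8..12  m12  (4B, 4-aligned)
12..16  m17  (4B, 4-aligned)
16..20  m8  (4B, 4-aligned)
20..24  m2  (4B, 4-aligned)
24..28  m10  (4B, 4-aligned)
28..30  b  (2B, 2-aligned)
30..32  -- tail padding (2B)
sizeof = 32, alignof = 4
array of 11: 11 × 32 = 352

352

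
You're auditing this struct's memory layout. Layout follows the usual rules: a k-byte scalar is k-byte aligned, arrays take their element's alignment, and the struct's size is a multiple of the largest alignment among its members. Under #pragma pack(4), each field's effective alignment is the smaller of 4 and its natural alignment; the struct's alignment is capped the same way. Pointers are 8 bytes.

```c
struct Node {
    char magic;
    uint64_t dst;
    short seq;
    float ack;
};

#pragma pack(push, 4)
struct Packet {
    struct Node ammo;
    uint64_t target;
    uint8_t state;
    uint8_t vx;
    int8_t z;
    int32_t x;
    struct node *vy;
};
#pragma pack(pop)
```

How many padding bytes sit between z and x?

1

Node: @0: magic [1B, align 1] → 1; +7 pad (align 8); @8: dst [8B, align 8] → 16; @16: seq [2B, align 2] → 18; +2 pad (align 4); @20: ack [4B, align 4] → 24; size 24, align 8
@0: ammo [24B, align 4] → 24
@24: target [8B, align 4] → 32
@32: state [1B, align 1] → 33
@33: vx [1B, align 1] → 34
@34: z [1B, align 1] → 35
+1 pad (align 4)
@36: x [4B, align 4] → 40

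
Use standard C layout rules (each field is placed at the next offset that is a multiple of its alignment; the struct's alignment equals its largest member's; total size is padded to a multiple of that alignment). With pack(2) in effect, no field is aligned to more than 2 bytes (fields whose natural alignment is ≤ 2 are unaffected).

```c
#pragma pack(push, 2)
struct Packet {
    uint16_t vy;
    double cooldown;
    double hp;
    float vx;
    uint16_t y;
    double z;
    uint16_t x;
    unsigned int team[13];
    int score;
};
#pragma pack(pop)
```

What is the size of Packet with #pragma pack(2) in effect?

0..2  vy  (2B, 2-aligned)
2..10  cooldown  (8B, 2-aligned)
10..18  hp  (8B, 2-aligned)
18..22  vx  (4B, 2-aligned)
22..24  y  (2B, 2-aligned)
24..32  z  (8B, 2-aligned)
32..34  x  (2B, 2-aligned)
34..86  team  (52B, 2-aligned)
86..90  score  (4B, 2-aligned)
sizeof = 90, alignof = 2

90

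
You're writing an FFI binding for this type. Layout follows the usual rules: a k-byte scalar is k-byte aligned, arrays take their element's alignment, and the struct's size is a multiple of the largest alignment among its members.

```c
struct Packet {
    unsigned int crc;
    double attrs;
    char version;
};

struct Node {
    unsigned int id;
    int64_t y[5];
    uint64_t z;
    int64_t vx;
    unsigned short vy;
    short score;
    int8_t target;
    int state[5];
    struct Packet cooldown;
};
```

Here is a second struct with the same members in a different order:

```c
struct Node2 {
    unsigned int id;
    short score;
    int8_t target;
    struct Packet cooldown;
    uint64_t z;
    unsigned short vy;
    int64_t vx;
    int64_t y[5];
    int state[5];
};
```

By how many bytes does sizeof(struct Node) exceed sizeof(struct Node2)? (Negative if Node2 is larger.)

Packet: @0: crc [4B, align 4] → 4; +4 pad (align 8); @8: attrs [8B, align 8] → 16; @16: version [1B, align 1] → 17; +7 tail pad (align 8); size 24, align 8
@0: id [4B, align 4] → 4
+4 pad (align 8)
@8: y [40B, align 8] → 48
@48: z [8B, align 8] → 56
@56: vx [8B, align 8] → 64
@64: vy [2B, align 2] → 66
@66: score [2B, align 2] → 68
@68: target [1B, align 1] → 69
+3 pad (align 4)
@72: state [20B, align 4] → 92
+4 pad (align 8)
@96: cooldown [24B, align 8] → 120
size 120, align 8
— Node2 —
@0: id [4B, align 4] → 4
@4: score [2B, align 2] → 6
@6: target [1B, align 1] → 7
+1 pad (align 8)
@8: cooldown [24B, align 8] → 32
@32: z [8B, align 8] → 40
@40: vy [2B, align 2] → 42
+6 pad (align 8)
@48: vx [8B, align 8] → 56
@56: y [40B, align 8] → 96
@96: state [20B, align 4] → 116
+4 tail pad (align 8)
size 120, align 8
120 − 120 = 0

0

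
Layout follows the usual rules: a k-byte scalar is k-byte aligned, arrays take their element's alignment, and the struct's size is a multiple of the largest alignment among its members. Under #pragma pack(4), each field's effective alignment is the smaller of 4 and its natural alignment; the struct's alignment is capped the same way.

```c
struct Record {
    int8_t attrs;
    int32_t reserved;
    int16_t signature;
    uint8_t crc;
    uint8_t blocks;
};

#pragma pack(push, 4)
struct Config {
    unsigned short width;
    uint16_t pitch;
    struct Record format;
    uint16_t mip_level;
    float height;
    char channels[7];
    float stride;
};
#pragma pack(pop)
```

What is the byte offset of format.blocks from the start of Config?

15

Record: attrs at 0 (size 1, align 1) → ends 1; pad 3 to align 4 for reserved; reserved at 4 (size 4, align 4) → ends 8; signature at 8 (size 2, align 2) → ends 10; crc at 10 (size 1, align 1) → ends 11; blocks at 11 (size 1, align 1) → ends 12; total 12 bytes, alignment 4
width at 0 (size 2, align 2) → ends 2
pitch at 2 (size 2, align 2) → ends 4
format at 4 (size 12, align 4) → ends 16
within Record: blocks at 11
4 + 11 = 15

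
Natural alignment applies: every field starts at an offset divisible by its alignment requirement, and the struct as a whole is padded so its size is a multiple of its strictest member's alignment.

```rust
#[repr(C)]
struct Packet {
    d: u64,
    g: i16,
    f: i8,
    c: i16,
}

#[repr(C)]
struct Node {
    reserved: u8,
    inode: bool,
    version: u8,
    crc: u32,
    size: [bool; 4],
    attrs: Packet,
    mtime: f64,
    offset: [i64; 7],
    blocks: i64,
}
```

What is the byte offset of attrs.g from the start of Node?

24

Packet: d at 0 (size 8, align 8) → ends 8; g at 8 (size 2, align 2) → ends 10; f at 10 (size 1, align 1) → ends 11; pad 1 to align 2 for c; c at 12 (size 2, align 2) → ends 14; tail pad 2 to reach multiple of 8; total 16 bytes, alignment 8
reserved at 0 (size 1, align 1) → ends 1
inode at 1 (size 1, align 1) → ends 2
version at 2 (size 1, align 1) → ends 3
pad 1 to align 4 for crc
crc at 4 (size 4, align 4) → ends 8
size at 8 (size 4, align 1) → ends 12
pad 4 to align 8 for attrs
attrs at 16 (size 16, align 8) → ends 32
within Packet: g at 8
16 + 8 = 24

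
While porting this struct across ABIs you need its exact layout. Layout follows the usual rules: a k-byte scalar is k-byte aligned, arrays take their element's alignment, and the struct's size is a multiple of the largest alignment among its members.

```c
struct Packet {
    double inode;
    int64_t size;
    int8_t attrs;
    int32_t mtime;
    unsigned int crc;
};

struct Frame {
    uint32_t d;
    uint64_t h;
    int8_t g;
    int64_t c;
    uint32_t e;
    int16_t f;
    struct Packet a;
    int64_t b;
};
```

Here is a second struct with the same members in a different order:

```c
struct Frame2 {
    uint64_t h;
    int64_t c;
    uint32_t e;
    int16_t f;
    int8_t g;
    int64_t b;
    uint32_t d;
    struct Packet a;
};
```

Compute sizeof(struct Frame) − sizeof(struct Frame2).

8

Packet: @0: inode [8B, align 8] → 8; @8: size [8B, align 8] → 16; @16: attrs [1B, align 1] → 17; +3 pad (align 4); @20: mtime [4B, align 4] → 24; @24: crc [4B, align 4] → 28; +4 tail pad (align 8); size 32, align 8
@0: d [4B, align 4] → 4
+4 pad (align 8)
@8: h [8B, align 8] → 16
@16: g [1B, align 1] → 17
+7 pad (align 8)
@24: c [8B, align 8] → 32
@32: e [4B, align 4] → 36
@36: f [2B, align 2] → 38
+2 pad (align 8)
@40: a [32B, align 8] → 72
@72: b [8B, align 8] → 80
size 80, align 8
— Frame2 —
@0: h [8B, align 8] → 8
@8: c [8B, align 8] → 16
@16: e [4B, align 4] → 20
@20: f [2B, align 2] → 22
@22: g [1B, align 1] → 23
+1 pad (align 8)
@24: b [8B, align 8] → 32
@32: d [4B, align 4] → 36
+4 pad (align 8)
@40: a [32B, align 8] → 72
size 72, align 8
80 − 72 = 8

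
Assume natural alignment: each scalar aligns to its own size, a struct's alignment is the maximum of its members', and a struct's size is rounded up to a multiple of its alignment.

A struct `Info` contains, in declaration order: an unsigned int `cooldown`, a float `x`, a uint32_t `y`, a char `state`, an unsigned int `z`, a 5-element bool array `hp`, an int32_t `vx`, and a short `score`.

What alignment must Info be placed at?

member alignments: cooldown=4, x=4, y=4, state=1, z=4, hp=1, vx=4, score=2
max = 4

4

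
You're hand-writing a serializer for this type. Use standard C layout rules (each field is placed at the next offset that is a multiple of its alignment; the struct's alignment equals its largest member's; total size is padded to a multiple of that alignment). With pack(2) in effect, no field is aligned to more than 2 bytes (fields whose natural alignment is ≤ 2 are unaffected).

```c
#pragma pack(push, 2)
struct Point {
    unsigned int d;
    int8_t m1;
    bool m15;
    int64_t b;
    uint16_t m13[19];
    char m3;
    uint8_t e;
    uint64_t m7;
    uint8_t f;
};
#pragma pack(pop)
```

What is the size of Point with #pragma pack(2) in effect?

@0: d [4B, align 2] → 4
@4: m1 [1B, align 1] → 5
@5: m15 [1B, align 1] → 6
@6: b [8B, align 2] → 14
@14: m13 [38B, align 2] → 52
@52: m3 [1B, align 1] → 53
@53: e [1B, align 1] → 54
@54: m7 [8B, align 2] → 62
@62: f [1B, align 1] → 63
+1 tail pad (align 2)
size 64, align 2

64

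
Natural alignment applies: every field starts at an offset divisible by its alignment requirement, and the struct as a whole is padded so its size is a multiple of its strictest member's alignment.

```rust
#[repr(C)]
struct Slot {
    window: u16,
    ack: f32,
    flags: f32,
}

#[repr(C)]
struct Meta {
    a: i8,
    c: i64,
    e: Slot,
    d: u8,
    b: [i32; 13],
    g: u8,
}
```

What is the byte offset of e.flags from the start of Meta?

Slot: @0: window [2B, align 2] → 2; +2 pad (align 4); @4: ack [4B, align 4] → 8; @8: flags [4B, align 4] → 12; size 12, align 4
@0: a [1B, align 1] → 1
+7 pad (align 8)
@8: c [8B, align 8] → 16
@16: e [12B, align 4] → 28
within Slot: flags at 8
16 + 8 = 24

24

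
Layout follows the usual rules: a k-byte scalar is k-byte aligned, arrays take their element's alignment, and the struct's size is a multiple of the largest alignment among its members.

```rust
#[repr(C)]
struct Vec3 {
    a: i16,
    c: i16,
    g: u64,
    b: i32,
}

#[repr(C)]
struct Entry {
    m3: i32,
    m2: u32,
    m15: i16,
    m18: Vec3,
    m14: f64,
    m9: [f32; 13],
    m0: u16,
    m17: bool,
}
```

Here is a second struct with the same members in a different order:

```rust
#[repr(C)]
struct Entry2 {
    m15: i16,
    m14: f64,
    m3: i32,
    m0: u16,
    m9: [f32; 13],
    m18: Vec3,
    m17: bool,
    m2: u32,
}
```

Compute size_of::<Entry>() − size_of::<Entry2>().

Vec3: @0: a [2B, align 2] → 2; @2: c [2B, align 2] → 4; +4 pad (align 8); @8: g [8B, align 8] → 16; @16: b [4B, align 4] → 20; +4 tail pad (align 8); size 24, align 8
@0: m3 [4B, align 4] → 4
@4: m2 [4B, align 4] → 8
@8: m15 [2B, align 2] → 10
+6 pad (align 8)
@16: m18 [24B, align 8] → 40
@40: m14 [8B, align 8] → 48
@48: m9 [52B, align 4] → 100
@100: m0 [2B, align 2] → 102
@102: m17 [1B, align 1] → 103
+1 tail pad (align 8)
size 104, align 8
— Entry2 —
@0: m15 [2B, align 2] → 2
+6 pad (align 8)
@8: m14 [8B, align 8] → 16
@16: m3 [4B, align 4] → 20
@20: m0 [2B, align 2] → 22
+2 pad (align 4)
@24: m9 [52B, align 4] → 76
+4 pad (align 8)
@80: m18 [24B, align 8] → 104
@104: m17 [1B, align 1] → 105
+3 pad (align 4)
@108: m2 [4B, align 4] → 112
size 112, align 8
104 − 112 = -8

-8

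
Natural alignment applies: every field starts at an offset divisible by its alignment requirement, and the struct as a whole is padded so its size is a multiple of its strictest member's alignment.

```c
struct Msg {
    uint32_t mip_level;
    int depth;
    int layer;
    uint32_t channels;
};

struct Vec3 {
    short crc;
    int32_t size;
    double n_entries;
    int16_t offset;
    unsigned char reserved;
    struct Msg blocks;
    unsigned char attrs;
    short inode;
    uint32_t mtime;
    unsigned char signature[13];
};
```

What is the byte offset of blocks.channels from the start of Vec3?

32

Msg: mip_level at 0 (size 4, align 4) → ends 4; depth at 4 (size 4, align 4) → ends 8; layer at 8 (size 4, align 4) → ends 12; channels at 12 (size 4, align 4) → ends 16; total 16 bytes, alignment 4
crc at 0 (size 2, align 2) → ends 2
pad 2 to align 4 for size
size at 4 (size 4, align 4) → ends 8
n_entries at 8 (size 8, align 8) → ends 16
offset at 16 (size 2, align 2) → ends 18
reserved at 18 (size 1, align 1) → ends 19
pad 1 to align 4 for blocks
blocks at 20 (size 16, align 4) → ends 36
within Msg: channels at 12
20 + 12 = 32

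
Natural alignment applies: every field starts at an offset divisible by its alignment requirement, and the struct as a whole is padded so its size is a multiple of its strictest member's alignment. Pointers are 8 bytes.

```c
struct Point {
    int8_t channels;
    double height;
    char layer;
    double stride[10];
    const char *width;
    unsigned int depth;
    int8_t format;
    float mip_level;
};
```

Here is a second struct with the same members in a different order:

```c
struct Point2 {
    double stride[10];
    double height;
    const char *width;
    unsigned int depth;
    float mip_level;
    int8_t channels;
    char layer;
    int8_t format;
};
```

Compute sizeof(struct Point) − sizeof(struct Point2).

@0: channels [1B, align 1] → 1
+7 pad (align 8)
@8: height [8B, align 8] → 16
@16: layer [1B, align 1] → 17
+7 pad (align 8)
@24: stride [80B, align 8] → 104
@104: width [8B, align 8] → 112
@112: depth [4B, align 4] → 116
@116: format [1B, align 1] → 117
+3 pad (align 4)
@120: mip_level [4B, align 4] → 124
+4 tail pad (align 8)
size 128, align 8
— Point2 —
@0: stride [80B, align 8] → 80
@80: height [8B, align 8] → 88
@88: width [8B, align 8] → 96
@96: depth [4B, align 4] → 100
@100: mip_level [4B, align 4] → 104
@104: channels [1B, align 1] → 105
@105: layer [1B, align 1] → 106
@106: format [1B, align 1] → 107
+5 tail pad (align 8)
size 112, align 8
128 − 112 = 16

16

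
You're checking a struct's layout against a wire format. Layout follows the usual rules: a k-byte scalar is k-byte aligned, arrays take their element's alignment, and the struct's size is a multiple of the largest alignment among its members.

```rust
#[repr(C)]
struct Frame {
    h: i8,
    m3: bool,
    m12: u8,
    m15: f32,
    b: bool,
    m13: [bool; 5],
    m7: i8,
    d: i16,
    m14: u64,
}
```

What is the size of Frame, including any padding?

32 bytes

@0: h [1B, align 1] → 1
@1: m3 [1B, align 1] → 2
@2: m12 [1B, align 1] → 3
+1 pad (align 4)
@4: m15 [4B, align 4] → 8
@8: b [1B, align 1] → 9
@9: m13 [5B, align 1] → 14
@14: m7 [1B, align 1] → 15
+1 pad (align 2)
@16: d [2B, align 2] → 18
+6 pad (align 8)
@24: m14 [8B, align 8] → 32
size 32, align 8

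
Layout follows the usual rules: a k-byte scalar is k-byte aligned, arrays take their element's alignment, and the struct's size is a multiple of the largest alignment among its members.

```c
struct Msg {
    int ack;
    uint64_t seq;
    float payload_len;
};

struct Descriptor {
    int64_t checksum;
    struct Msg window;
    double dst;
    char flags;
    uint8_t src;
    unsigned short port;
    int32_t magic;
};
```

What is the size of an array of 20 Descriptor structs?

Msg: ack at 0 (size 4, align 4) → ends 4; pad 4 to align 8 for seq; seq at 8 (size 8, align 8) → ends 16; payload_len at 16 (size 4, align 4) → ends 20; tail pad 4 to reach multiple of 8; total 24 bytes, alignment 8
checksum at 0 (size 8, align 8) → ends 8
window at 8 (size 24, align 8) → ends 32
dst at 32 (size 8, align 8) → ends 40
flags at 40 (size 1, align 1) → ends 41
src at 41 (size 1, align 1) → ends 42
port at 42 (size 2, align 2) → ends 44
magic at 44 (size 4, align 4) → ends 48
total 48 bytes, alignment 8
array of 20: 20 × 48 = 960

960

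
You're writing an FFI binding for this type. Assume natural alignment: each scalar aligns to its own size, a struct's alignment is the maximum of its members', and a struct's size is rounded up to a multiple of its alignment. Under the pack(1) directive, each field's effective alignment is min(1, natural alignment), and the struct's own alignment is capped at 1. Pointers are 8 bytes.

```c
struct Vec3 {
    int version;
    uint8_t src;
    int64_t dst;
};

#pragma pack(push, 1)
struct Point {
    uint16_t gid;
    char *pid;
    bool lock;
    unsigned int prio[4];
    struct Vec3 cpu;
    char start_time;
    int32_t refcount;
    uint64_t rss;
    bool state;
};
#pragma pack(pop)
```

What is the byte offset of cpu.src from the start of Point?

31

Vec3: @0: version [4B, align 4] → 4; @4: src [1B, align 1] → 5; +3 pad (align 8); @8: dst [8B, align 8] → 16; size 16, align 8
@0: gid [2B, align 1] → 2
@2: pid [8B, align 1] → 10
@10: lock [1B, align 1] → 11
@11: prio [16B, align 1] → 27
@27: cpu [16B, align 1] → 43
within Vec3: src at 4
27 + 4 = 31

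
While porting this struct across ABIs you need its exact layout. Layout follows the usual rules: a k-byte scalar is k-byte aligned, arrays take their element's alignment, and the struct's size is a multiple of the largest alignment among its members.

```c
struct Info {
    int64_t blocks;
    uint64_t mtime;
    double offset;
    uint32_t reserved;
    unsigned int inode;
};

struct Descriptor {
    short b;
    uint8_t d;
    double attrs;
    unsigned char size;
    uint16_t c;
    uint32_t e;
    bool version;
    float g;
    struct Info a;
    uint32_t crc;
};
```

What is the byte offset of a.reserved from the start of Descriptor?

Info: blocks at 0 (size 8, align 8) → ends 8; mtime at 8 (size 8, align 8) → ends 16; offset at 16 (size 8, align 8) → ends 24; reserved at 24 (size 4, align 4) → ends 28; inode at 28 (size 4, align 4) → ends 32; total 32 bytes, alignment 8
b at 0 (size 2, align 2) → ends 2
d at 2 (size 1, align 1) → ends 3
pad 5 to align 8 for attrs
attrs at 8 (size 8, align 8) → ends 16
size at 16 (size 1, align 1) → ends 17
pad 1 to align 2 for c
c at 18 (size 2, align 2) → ends 20
e at 20 (size 4, align 4) → ends 24
version at 24 (size 1, align 1) → ends 25
pad 3 to align 4 for g
g at 28 (size 4, align 4) → ends 32
a at 32 (size 32, align 8) → ends 64
within Info: reserved at 24
32 + 24 = 56

56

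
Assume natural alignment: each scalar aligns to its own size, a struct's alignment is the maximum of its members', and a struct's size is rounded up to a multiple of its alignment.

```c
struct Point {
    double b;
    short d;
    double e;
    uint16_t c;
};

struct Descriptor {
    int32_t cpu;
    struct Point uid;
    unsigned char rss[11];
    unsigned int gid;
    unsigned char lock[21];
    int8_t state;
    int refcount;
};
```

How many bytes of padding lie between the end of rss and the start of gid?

Point: 0..8  b  (8B, 8-aligned); 8..10  d  (2B, 2-aligned); 10..16  -- padding (6B); 16..24  e  (8B, 8-aligned); 24..26  c  (2B, 2-aligned); 26..32  -- tail padding (6B); sizeof = 32, alignof = 8
0..4  cpu  (4B, 4-aligned)
4..8  -- padding (4B)
8..40  uid  (32B, 8-aligned)
40..51  rss  (11B, 1-aligned)
51..52  -- padding (1B)
52..56  gid  (4B, 4-aligned)

1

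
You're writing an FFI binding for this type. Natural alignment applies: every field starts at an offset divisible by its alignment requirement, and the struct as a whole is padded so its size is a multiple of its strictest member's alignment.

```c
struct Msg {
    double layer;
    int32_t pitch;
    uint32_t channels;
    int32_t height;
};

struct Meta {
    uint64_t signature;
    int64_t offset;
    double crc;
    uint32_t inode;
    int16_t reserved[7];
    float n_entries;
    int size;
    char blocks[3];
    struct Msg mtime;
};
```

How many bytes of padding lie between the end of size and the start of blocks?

Msg: 0..8  layer  (8B, 8-aligned); 8..12  pitch  (4B, 4-aligned); 12..16  channels  (4B, 4-aligned); 16..20  height  (4B, 4-aligned); 20..24  -- tail padding (4B); sizeof = 24, alignof = 8
0..8  signature  (8B, 8-aligned)
8..16  offset  (8B, 8-aligned)
16..24  crc  (8B, 8-aligned)
24..28  inode  (4B, 4-aligned)
28..42  reserved  (14B, 2-aligned)
42..44  -- padding (2B)
44..48  n_entries  (4B, 4-aligned)
48..52  size  (4B, 4-aligned)
52..55  blocks  (3B, 1-aligned)

0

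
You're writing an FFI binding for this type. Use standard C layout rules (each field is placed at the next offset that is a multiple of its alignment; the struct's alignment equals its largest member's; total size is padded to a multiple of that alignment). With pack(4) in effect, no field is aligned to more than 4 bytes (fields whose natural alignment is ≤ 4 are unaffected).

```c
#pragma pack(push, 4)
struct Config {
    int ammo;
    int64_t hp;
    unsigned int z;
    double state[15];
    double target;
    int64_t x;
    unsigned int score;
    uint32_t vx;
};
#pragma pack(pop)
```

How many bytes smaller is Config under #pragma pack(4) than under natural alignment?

8

natural layout:
  0..4  ammo  (4B, 4-aligned)
  4..8  -- padding (4B)
  8..16  hp  (8B, 8-aligned)
  16..20  z  (4B, 4-aligned)
  20..24  -- padding (4B)
  24..144  state  (120B, 8-aligned)
  144..152  target  (8B, 8-aligned)
  152..160  x  (8B, 8-aligned)
  160..164  score  (4B, 4-aligned)
  164..168  vx  (4B, 4-aligned)
  sizeof = 168, alignof = 8
packed(4) layout:
  0..4  ammo  (4B, 4-aligned)
  4..12  hp  (8B, 4-aligned)
  12..16  z  (4B, 4-aligned)
  16..136  state  (120B, 4-aligned)
  136..144  target  (8B, 4-aligned)
  144..152  x  (8B, 4-aligned)
  152..156  score  (4B, 4-aligned)
  156..160  vx  (4B, 4-aligned)
  sizeof = 160, alignof = 4
168 − 160 = 8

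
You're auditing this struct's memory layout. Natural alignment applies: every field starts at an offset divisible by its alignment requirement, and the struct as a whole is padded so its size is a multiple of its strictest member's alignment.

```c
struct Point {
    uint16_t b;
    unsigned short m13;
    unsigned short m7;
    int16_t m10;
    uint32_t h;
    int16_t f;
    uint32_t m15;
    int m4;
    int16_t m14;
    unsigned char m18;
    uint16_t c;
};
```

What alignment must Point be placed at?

4

member alignments: b=2, m13=2, m7=2, m10=2, h=4, f=2, m15=4, m4=4, m14=2, m18=1, c=2
max = 4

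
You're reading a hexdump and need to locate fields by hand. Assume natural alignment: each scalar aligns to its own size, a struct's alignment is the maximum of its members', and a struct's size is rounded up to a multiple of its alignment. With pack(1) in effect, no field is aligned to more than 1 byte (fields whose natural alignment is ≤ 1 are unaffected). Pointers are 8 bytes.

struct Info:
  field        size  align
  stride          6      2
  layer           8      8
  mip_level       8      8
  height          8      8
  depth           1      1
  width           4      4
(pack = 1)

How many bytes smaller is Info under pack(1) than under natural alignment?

natural layout:
  @0: stride [6B, align 2] → 6
  +2 pad (align 8)
  @8: layer [8B, align 8] → 16
  @16: mip_level [8B, align 8] → 24
  @24: height [8B, align 8] → 32
  @32: depth [1B, align 1] → 33
  +3 pad (align 4)
  @36: width [4B, align 4] → 40
  size 40, align 8
packed(1) layout:
  @0: stride [6B, align 1] → 6
  @6: layer [8B, align 1] → 14
  @14: mip_level [8B, align 1] → 22
  @22: height [8B, align 1] → 30
  @30: depth [1B, align 1] → 31
  @31: width [4B, align 1] → 35
  size 35, align 1
40 − 35 = 5

5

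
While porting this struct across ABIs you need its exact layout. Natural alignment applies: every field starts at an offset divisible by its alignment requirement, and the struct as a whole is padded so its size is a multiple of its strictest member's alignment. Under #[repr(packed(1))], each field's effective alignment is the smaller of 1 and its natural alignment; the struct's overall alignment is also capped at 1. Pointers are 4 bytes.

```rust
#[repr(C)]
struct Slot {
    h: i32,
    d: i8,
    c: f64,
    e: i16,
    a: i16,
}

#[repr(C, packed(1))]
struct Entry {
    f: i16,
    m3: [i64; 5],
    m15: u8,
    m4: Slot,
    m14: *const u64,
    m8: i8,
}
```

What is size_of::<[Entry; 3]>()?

Slot: 0..4  h  (4B, 4-aligned); 4..5  d  (1B, 1-aligned); 5..8  -- padding (3B); 8..16  c  (8B, 8-aligned); 16..18  e  (2B, 2-aligned); 18..20  a  (2B, 2-aligned); 20..24  -- tail padding (4B); sizeof = 24, alignof = 8
0..2  f  (2B, 1-aligned)
2..42  m3  (40B, 1-aligned)
42..43  m15  (1B, 1-aligned)
43..67  m4  (24B, 1-aligned)
67..71  m14  (4B, 1-aligned)
71..72  m8  (1B, 1-aligned)
sizeof = 72, alignof = 1
array of 3: 3 × 72 = 216

216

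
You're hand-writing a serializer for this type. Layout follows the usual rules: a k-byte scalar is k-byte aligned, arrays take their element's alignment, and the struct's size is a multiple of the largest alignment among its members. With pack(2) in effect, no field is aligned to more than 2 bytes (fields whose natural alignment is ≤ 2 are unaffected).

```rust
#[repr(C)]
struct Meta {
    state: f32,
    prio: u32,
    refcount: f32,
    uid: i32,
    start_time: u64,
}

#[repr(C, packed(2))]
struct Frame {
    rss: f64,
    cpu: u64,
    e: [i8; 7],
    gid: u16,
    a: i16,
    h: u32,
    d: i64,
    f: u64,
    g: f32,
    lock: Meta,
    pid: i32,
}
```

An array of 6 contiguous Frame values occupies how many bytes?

480

Meta: @0: state [4B, align 4] → 4; @4: prio [4B, align 4] → 8; @8: refcount [4B, align 4] → 12; @12: uid [4B, align 4] → 16; @16: start_time [8B, align 8] → 24; size 24, align 8
@0: rss [8B, align 2] → 8
@8: cpu [8B, align 2] → 16
@16: e [7B, align 1] → 23
+1 pad (align 2)
@24: gid [2B, align 2] → 26
@26: a [2B, align 2] → 28
@28: h [4B, align 2] → 32
@32: d [8B, align 2] → 40
@40: f [8B, align 2] → 48
@48: g [4B, align 2] → 52
@52: lock [24B, align 2] → 76
@76: pid [4B, align 2] → 80
size 80, align 2
array of 6: 6 × 80 = 480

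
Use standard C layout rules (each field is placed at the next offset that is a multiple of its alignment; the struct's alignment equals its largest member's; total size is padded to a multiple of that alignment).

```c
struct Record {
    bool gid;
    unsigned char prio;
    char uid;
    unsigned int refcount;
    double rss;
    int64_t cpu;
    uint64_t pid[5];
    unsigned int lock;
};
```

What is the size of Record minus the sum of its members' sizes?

5

@0: gid [1B, align 1] → 1
@1: prio [1B, align 1] → 2
@2: uid [1B, align 1] → 3
+1 pad (align 4)
@4: refcount [4B, align 4] → 8
@8: rss [8B, align 8] → 16
@16: cpu [8B, align 8] → 24
@24: pid [40B, align 8] → 64
@64: lock [4B, align 4] → 68
+4 tail pad (align 8)
size 72, align 8
data bytes 67, size 72 → padding 5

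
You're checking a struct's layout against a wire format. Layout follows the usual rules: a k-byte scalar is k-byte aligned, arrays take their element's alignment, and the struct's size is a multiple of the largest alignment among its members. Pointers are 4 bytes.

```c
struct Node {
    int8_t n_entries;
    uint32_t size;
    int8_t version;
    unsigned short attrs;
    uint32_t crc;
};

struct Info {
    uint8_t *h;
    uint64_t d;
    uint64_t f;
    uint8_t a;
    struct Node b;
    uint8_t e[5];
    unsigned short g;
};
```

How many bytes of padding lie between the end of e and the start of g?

Node: n_entries at 0 (size 1, align 1) → ends 1; pad 3 to align 4 for size; size at 4 (size 4, align 4) → ends 8; version at 8 (size 1, align 1) → ends 9; pad 1 to align 2 for attrs; attrs at 10 (size 2, align 2) → ends 12; crc at 12 (size 4, align 4) → ends 16; total 16 bytes, alignment 4
h at 0 (size 4, align 4) → ends 4
pad 4 to align 8 for d
d at 8 (size 8, align 8) → ends 16
f at 16 (size 8, align 8) → ends 24
a at 24 (size 1, align 1) → ends 25
pad 3 to align 4 for b
b at 28 (size 16, align 4) → ends 44
e at 44 (size 5, align 1) → ends 49
pad 1 to align 2 for g
g at 50 (size 2, align 2) → ends 52

1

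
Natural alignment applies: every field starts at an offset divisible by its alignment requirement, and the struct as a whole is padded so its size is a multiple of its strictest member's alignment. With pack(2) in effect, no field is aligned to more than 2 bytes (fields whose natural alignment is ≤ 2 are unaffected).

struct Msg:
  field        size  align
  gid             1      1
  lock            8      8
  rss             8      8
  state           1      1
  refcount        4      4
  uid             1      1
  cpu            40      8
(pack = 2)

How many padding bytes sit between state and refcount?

1

gid at 0 (size 1, align 1) → ends 1
pad 1 to align 2 for lock
lock at 2 (size 8, align 2) → ends 10
rss at 10 (size 8, align 2) → ends 18
state at 18 (size 1, align 1) → ends 19
pad 1 to align 2 for refcount
refcount at 20 (size 4, align 2) → ends 24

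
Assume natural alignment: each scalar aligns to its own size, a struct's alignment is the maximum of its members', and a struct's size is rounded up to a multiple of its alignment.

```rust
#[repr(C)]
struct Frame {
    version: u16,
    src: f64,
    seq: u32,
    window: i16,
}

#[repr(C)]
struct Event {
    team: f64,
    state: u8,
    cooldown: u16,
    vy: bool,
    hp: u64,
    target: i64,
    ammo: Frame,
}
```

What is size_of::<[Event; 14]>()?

784

Frame: @0: version [2B, align 2] → 2; +6 pad (align 8); @8: src [8B, align 8] → 16; @16: seq [4B, align 4] → 20; @20: window [2B, align 2] → 22; +2 tail pad (align 8); size 24, align 8
@0: team [8B, align 8] → 8
@8: state [1B, align 1] → 9
+1 pad (align 2)
@10: cooldown [2B, align 2] → 12
@12: vy [1B, align 1] → 13
+3 pad (align 8)
@16: hp [8B, align 8] → 24
@24: target [8B, align 8] → 32
@32: ammo [24B, align 8] → 56
size 56, align 8
array of 14: 14 × 56 = 784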